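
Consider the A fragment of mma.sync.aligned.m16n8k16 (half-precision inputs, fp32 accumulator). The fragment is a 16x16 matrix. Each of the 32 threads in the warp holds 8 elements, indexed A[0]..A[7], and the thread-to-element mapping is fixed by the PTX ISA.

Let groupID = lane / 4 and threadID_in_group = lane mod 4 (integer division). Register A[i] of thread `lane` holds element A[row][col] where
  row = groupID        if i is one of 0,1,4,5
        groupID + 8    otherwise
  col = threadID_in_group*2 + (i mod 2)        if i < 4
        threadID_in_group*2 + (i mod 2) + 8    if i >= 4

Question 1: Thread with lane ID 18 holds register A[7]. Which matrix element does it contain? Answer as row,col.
18: gr=4,th=2
[7] (4+8,2*2+1+8) = (12,13)

12,13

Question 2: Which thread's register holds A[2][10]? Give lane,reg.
9,4

r=2→G=2,rhi=0  c=10→chi=1,T=1,p=0
L=2*4+1=9  i=1*4+0*2+0=4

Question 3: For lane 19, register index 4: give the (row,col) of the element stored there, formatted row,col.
4,14

lane 19⇒19/4=4, 19 mod 4=3
i=4  r:4+0⇒4  c:2·3+0+8⇒14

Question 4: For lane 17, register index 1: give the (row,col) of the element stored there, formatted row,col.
4,3

17: G=4,T=1
[1] (4+0,1*2+1+0) = (4,3)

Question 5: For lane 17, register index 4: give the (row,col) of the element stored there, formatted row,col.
L=17->g=17>>2=4, t=17&3=1
[4]->row 4+0=4  col 1·2+0+8=10

4,10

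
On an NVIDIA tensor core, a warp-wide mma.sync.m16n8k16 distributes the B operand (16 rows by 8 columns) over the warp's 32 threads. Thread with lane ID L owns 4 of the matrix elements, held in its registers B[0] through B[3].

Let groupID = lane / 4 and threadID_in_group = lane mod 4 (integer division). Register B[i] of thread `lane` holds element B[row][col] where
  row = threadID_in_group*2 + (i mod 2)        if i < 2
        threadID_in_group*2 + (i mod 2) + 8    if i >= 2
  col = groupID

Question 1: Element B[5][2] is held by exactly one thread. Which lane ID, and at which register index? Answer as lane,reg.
10,1

c=2->g=2  r=5->rb=0,t=2,b0=1
L=2*4+2=10  i=0*2+1=1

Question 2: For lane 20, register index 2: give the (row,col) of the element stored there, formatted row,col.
8,5

L=20=>grp=20>>2=5, tig=20&3=0
[2]=>row 0·2+0+8=8  col grp=5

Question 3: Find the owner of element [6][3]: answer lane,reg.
c:3=>grp=3  r:6=>rB=0,tig=3,lo=0
L=3*4+3=15  i=0*2+0=0

15,0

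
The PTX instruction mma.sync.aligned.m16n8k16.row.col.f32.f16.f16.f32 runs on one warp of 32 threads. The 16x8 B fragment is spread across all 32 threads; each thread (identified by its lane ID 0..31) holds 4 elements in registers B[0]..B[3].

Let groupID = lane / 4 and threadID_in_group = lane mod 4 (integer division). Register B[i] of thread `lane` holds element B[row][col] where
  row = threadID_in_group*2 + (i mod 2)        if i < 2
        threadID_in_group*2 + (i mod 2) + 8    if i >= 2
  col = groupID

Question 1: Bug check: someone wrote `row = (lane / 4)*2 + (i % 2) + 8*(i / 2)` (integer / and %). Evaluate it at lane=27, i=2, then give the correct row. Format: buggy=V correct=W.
`(lane / 4)*2 + (i % 2) + 8*(i / 2)`[27,2]⇒20
lane 27⇒27/4=6, 27 mod 4=3
i=2  r:2·3+0+8⇒14  c:6
row: 20 vs 14

buggy=20 correct=14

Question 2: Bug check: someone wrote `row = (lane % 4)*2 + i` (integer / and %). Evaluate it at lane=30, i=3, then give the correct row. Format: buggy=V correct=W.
`(lane % 4)*2 + i`[30,3]->7
lane 30: gid=7 (30/4), tid=2 (30%4)
i=3: r=2*2+1+8=13, c=gid=7
row: 7 vs 13

buggy=7 correct=13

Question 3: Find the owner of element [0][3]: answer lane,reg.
c=3->g=3  r=0->rb=0,t=0,b0=0
L=3*4+0=12  i=0*2+0=0

12,0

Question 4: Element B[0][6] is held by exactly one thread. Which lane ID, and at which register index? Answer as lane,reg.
24,0

c=6->g=6  r=0->rb=0,t=0,b0=0
L=6*4+0=24  i=0*2+0=0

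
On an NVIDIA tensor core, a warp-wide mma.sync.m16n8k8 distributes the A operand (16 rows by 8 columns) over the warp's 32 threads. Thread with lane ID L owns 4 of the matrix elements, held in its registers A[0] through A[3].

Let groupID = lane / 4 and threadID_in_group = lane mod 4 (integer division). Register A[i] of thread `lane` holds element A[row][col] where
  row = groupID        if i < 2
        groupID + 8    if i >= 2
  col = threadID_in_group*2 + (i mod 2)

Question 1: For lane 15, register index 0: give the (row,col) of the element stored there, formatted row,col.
3,6

15: g=3,t=3
[0] (3+0,3*2+0) = (3,6)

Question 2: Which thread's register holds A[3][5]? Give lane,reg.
r=3→G=3,rhi=0  c=5→T=2,p=1
L=3*4+2=14  i=0*2+1=1

14,1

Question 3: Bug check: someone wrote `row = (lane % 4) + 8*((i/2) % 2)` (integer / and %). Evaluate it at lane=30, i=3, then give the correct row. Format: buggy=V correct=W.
buggy=10 correct=15

`(lane % 4) + 8*((i/2) % 2)`[30,3]=>10
lane 30: grp=7 (30/4), tig=2 (30%4)
i=3: r=7+8=15, c=2*2+1=5
row: 10 vs 15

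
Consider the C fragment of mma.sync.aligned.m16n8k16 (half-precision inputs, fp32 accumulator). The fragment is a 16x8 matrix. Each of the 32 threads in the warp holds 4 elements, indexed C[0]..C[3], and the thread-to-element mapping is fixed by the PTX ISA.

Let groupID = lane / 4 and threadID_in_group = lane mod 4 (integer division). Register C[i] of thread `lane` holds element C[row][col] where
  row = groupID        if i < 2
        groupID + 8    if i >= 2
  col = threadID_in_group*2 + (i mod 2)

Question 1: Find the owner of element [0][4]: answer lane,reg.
r:0=>grp=0,rB=0  c:4=>tig=2,lo=0
L=0*4+2=2  i=0*2+0=0

2,0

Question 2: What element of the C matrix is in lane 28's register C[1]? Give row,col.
lane 28: G=7 (28/4), T=0 (28%4)
i=1: r=7+0=7, c=0*2+1=1

7,1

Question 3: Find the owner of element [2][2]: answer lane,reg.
9,0

r: 2->gid=2,r8=0  c: 2->tid=1,i&1=0
L=2*4+1=9  i=0*2+0=0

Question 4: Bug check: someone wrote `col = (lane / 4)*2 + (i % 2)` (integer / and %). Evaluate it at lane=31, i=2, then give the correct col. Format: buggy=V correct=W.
`(lane / 4)*2 + (i % 2)`[31,2]→14
lane 31: G=7 (31/4), T=3 (31%4)
i=2: r=7+8=15, c=3*2+0=6
col: 14 vs 6

buggy=14 correct=6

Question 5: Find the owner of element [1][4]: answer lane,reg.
6,0

r:1=>grp=1,rB=0  c:4=>tig=2,lo=0
L=1*4+2=6  i=0*2+0=0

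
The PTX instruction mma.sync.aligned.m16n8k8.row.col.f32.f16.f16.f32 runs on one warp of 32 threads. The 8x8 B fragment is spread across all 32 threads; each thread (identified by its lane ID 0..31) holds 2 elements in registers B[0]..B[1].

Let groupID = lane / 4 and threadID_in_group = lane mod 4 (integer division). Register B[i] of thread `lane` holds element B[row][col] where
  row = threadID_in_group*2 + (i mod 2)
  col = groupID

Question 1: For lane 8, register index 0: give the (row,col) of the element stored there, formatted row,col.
0,2

L=8=>grp=8>>2=2, tig=8&3=0
[0]=>row 0·2+0=0  col grp=2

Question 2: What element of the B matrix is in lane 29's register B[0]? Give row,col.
2,7

lane 29: gid=7 (29/4), tid=1 (29%4)
i=0: r=1*2+0=2, c=gid=7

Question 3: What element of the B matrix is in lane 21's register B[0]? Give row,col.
lane 21->21/4=5, 21 mod 4=1
i=0  r:2·1+0->2  c:5

2,5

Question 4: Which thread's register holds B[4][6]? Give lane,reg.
26,0

c=6→G=6  r=4→T=2,p=0
L=6*4+2=26  i=0=0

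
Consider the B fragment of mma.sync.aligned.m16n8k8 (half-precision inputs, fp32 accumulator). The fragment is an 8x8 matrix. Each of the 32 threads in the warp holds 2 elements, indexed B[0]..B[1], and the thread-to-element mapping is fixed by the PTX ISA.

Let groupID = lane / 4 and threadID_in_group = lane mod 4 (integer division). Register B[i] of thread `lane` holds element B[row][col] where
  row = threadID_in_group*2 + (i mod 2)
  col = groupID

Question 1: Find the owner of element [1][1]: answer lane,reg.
4,1

c=1->g=1  r=1->t=0,b0=1
L=1*4+0=4  i=1=1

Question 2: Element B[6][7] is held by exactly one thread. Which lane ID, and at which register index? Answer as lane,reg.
31,0

c=7->g=7  r=6->t=3,b0=0
L=7*4+3=31  i=0=0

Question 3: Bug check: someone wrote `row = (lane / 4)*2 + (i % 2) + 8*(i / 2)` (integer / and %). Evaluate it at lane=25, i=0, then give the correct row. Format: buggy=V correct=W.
buggy=12 correct=2

`(lane / 4)*2 + (i % 2) + 8*(i / 2)`[25,0]->12
L=25->g=25>>2=6, t=25&3=1
[0]->row 1·2+0=2  col g=6
row: 12 vs 2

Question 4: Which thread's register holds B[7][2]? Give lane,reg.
11,1

c=2⇒gr=2  r=7⇒th=3,odd=1
L=2*4+3=11  i=1=1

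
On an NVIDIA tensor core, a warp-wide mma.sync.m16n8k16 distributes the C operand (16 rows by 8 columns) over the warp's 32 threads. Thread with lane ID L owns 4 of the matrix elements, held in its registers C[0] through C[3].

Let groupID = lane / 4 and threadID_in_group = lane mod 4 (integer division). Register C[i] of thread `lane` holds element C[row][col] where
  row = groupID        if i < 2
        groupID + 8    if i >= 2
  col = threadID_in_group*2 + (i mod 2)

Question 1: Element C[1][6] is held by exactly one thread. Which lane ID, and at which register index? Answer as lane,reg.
7,0

r: 1->gid=1,r8=0  c: 6->tid=3,i&1=0
L=1*4+3=7  i=0*2+0=0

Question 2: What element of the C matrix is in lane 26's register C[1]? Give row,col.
6,5

26: g=6,t=2
[1] (6+0,2*2+1) = (6,5)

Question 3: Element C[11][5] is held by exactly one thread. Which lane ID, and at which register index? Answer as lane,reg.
r=11->g=3,rb=1  c=5->t=2,b0=1
L=3*4+2=14  i=1*2+1=3

14,3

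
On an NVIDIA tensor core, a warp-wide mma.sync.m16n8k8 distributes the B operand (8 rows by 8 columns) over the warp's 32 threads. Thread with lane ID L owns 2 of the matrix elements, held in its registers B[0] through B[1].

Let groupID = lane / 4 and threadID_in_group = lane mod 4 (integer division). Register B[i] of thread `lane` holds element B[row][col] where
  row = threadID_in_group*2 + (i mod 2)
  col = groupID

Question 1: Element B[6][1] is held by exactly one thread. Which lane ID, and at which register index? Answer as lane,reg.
c:1=>grp=1  r:6=>tig=3,lo=0
L=1*4+3=7  i=0=0

7,0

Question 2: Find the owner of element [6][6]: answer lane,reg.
c=6->g=6  r=6->t=3,b0=0
L=6*4+3=27  i=0=0

27,0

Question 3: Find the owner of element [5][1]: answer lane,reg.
c: 1->gid=1  r: 5->tid=2,i&1=1
L=1*4+2=6  i=1=1

6,1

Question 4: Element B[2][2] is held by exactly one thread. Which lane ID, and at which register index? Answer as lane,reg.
9,0

c=2⇒gr=2  r=2⇒th=1,odd=0
L=2*4+1=9  i=0=0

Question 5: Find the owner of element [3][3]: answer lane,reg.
13,1

c: 3->gid=3  r: 3->tid=1,i&1=1
L=3*4+1=13  i=1=1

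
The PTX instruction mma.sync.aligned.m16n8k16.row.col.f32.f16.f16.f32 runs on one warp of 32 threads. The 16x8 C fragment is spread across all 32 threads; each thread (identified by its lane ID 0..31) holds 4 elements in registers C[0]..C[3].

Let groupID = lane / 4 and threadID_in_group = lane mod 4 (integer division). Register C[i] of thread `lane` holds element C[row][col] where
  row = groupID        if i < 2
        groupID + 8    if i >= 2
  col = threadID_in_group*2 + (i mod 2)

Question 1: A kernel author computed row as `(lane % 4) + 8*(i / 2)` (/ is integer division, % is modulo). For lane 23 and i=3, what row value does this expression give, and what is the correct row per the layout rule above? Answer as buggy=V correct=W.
buggy=11 correct=13

`(lane % 4) + 8*(i / 2)`[23,3]->11
L=23->gid=23>>2=5, tid=23&3=3
[3]->row 5+8=13  col 3·2+1=7
row: 11 vs 13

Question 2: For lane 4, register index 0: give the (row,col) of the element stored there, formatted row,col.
1,0

L=4→G=4>>2=1, T=4&3=0
[0]→row 1+0=1  col 0·2+0=0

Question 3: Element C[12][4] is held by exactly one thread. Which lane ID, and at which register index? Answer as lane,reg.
r=12→G=4,rhi=1  c=4→T=2,p=0
L=4*4+2=18  i=1*2+0=2

18,2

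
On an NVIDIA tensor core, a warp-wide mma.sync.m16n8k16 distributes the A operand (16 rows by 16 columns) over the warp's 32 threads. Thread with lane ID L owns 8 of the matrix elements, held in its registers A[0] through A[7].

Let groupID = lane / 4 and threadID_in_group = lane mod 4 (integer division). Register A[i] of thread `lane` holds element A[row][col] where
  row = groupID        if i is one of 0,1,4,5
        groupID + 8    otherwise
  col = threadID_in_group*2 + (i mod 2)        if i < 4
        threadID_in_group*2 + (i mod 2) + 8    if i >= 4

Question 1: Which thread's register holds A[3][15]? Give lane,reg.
15,5

r=3→G=3,rhi=0  c=15→chi=1,T=3,p=1
L=3*4+3=15  i=1*4+0*2+1=5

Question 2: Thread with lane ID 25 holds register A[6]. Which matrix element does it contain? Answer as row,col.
14,10

lane 25: G=6 (25/4), T=1 (25%4)
i=6: r=6+8=14, c=1*2+0+8=10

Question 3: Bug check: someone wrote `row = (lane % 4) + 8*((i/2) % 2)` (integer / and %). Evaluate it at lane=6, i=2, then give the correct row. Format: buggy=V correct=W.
buggy=10 correct=9

`(lane % 4) + 8*((i/2) % 2)`[6,2]⇒10
6: gr=1,th=2
[2] (1+8,2*2+0+0) = (9,4)
row: 10 vs 9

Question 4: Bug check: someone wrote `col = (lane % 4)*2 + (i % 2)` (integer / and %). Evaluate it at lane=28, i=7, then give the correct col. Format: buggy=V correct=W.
buggy=1 correct=9

`(lane % 4)*2 + (i % 2)`[28,7]→1
lane 28→28/4=7, 28 mod 4=0
i=7  r:7+8→15  c:2·0+1+8→9
col: 1 vs 9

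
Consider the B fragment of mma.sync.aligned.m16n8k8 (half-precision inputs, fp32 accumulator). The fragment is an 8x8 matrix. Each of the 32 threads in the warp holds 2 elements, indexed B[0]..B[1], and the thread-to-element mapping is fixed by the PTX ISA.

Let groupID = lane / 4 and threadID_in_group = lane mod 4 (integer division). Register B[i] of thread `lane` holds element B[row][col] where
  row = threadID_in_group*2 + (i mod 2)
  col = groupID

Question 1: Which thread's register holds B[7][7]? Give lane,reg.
c=7->g=7  r=7->t=3,b0=1
L=7*4+3=31  i=1=1

31,1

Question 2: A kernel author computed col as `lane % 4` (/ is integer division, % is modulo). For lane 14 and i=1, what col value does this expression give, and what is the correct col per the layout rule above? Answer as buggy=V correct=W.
buggy=2 correct=3

`lane % 4`[14,1]->2
14: gid=3,tid=2
[1] (2*2+1,3) = (5,3)
col: 2 vs 3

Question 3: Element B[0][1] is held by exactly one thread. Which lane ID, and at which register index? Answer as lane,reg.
4,0

c=1→G=1  r=0→T=0,p=0
L=1*4+0=4  i=0=0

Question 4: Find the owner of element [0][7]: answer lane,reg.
28,0

c=7⇒gr=7  r=0⇒th=0,odd=0
L=7*4+0=28  i=0=0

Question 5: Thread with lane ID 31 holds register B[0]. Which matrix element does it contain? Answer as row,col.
lane 31: gid=7 (31/4), tid=3 (31%4)
i=0: r=3*2+0=6, c=gid=7

6,7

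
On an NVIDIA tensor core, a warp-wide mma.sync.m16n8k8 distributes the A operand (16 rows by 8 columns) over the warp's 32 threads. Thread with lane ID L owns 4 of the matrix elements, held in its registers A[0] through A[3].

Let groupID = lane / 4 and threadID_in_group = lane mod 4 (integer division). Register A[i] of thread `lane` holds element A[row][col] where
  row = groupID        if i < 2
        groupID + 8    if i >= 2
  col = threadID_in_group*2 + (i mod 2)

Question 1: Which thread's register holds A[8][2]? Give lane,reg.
r=8→G=0,rhi=1  c=2→T=1,p=0
L=0*4+1=1  i=1*2+0=2

1,2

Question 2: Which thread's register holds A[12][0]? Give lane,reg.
16,2

r=12→G=4,rhi=1  c=0→T=0,p=0
L=4*4+0=16  i=1*2+0=2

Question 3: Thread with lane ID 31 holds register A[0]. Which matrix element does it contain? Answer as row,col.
7,6

31: g=7,t=3
[0] (7+0,3*2+0) = (7,6)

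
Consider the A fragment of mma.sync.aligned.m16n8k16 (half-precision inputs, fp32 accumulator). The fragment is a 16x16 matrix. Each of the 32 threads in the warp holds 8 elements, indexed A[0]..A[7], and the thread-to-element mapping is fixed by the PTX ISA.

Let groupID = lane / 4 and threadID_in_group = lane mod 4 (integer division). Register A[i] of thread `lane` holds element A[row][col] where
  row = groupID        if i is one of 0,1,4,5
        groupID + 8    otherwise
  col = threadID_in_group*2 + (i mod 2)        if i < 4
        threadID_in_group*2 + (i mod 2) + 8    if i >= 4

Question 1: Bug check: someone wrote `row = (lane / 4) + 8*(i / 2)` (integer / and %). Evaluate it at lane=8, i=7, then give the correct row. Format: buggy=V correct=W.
buggy=26 correct=10

`(lane / 4) + 8*(i / 2)`[8,7]->26
L=8->g=8>>2=2, t=8&3=0
[7]->row 2+8=10  col 0·2+1+8=9
row: 26 vs 10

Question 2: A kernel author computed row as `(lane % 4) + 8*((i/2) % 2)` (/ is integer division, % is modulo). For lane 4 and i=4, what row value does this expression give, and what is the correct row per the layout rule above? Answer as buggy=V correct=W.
buggy=0 correct=1

`(lane % 4) + 8*((i/2) % 2)`[4,4]->0
L=4->g=4>>2=1, t=4&3=0
[4]->row 1+0=1  col 0·2+0+8=8
row: 0 vs 1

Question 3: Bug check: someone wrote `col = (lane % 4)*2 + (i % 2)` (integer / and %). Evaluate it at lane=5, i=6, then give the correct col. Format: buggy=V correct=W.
buggy=2 correct=10

`(lane % 4)*2 + (i % 2)`[5,6]→2
5: G=1,T=1
[6] (1+8,1*2+0+8) = (9,10)
col: 2 vs 10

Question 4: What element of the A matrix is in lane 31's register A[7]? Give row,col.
31: gr=7,th=3
[7] (7+8,3*2+1+8) = (15,15)

15,15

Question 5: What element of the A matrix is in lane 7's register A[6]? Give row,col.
7: grp=1,tig=3
[6] (1+8,3*2+0+8) = (9,14)

9,14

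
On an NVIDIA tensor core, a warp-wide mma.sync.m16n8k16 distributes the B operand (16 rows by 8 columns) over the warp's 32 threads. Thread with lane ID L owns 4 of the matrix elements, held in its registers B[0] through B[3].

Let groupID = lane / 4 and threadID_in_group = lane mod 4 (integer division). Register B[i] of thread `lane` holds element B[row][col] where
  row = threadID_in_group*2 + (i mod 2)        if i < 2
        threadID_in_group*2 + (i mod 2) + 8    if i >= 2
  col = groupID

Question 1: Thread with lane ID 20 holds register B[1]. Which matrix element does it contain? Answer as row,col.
20: grp=5,tig=0
[1] (0*2+1+0,5) = (1,5)

1,5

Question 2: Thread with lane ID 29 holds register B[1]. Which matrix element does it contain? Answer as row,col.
29: g=7,t=1
[1] (1*2+1+0,7) = (3,7)

3,7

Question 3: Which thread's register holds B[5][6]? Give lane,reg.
26,1

c=6→G=6  r=5→rhi=0,T=2,p=1
L=6*4+2=26  i=0*2+1=1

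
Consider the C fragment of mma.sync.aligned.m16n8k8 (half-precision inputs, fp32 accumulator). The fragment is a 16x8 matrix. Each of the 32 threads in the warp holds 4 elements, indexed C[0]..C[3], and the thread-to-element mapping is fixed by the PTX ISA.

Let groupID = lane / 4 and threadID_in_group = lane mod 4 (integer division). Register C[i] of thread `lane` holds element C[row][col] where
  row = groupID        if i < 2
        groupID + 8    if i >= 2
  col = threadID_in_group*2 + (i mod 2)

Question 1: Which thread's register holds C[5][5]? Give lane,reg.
22,1

r: 5->gid=5,r8=0  c: 5->tid=2,i&1=1
L=5*4+2=22  i=0*2+1=1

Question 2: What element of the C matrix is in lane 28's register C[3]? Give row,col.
15,1

L=28->gid=28>>2=7, tid=28&3=0
[3]->row 7+8=15  col 0·2+1=1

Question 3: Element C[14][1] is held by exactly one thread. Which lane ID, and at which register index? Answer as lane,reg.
24,3

r=14->g=6,rb=1  c=1->t=0,b0=1
L=6*4+0=24  i=1*2+1=3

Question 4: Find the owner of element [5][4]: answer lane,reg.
r=5→G=5,rhi=0  c=4→T=2,p=0
L=5*4+2=22  i=0*2+0=0

22,0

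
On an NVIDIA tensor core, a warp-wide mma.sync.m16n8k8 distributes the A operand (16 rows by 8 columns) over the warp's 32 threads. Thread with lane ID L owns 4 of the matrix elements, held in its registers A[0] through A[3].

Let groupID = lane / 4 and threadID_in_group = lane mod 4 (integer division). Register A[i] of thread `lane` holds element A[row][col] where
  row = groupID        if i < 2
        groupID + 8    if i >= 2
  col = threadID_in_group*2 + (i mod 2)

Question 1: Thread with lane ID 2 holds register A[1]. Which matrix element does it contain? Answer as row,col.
0,5

2: grp=0,tig=2
[1] (0+0,2*2+1) = (0,5)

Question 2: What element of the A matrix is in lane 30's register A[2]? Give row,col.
15,4

lane 30→30/4=7, 30 mod 4=2
i=2  r:7+8→15  c:2·2+0→4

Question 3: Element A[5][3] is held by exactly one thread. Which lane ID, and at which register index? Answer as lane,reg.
21,1

r=5⇒gr=5,Rb=0  c=3⇒th=1,odd=1
L=5*4+1=21  i=0*2+1=1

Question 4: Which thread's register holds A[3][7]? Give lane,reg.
r=3⇒gr=3,Rb=0  c=7⇒th=3,odd=1
L=3*4+3=15  i=0*2+1=1

15,1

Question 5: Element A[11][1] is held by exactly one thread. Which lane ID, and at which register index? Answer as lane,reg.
12,3

r=11⇒gr=3,Rb=1  c=1⇒th=0,odd=1
L=3*4+0=12  i=1*2+1=3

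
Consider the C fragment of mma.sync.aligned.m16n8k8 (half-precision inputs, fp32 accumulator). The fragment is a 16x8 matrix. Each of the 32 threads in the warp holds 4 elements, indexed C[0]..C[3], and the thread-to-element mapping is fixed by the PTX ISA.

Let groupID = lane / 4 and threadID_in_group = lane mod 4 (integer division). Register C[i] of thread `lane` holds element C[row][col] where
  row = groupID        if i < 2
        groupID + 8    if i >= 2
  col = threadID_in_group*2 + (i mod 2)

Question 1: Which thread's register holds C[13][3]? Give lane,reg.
21,3

r:13=>grp=5,rB=1  c:3=>tig=1,lo=1
L=5*4+1=21  i=1*2+1=3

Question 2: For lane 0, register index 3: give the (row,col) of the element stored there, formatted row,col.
8,1

lane 0->0/4=0, 0 mod 4=0
i=3  r:0+8->8  c:2·0+1->1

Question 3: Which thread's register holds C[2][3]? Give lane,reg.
r=2→G=2,rhi=0  c=3→T=1,p=1
L=2*4+1=9  i=0*2+1=1

9,1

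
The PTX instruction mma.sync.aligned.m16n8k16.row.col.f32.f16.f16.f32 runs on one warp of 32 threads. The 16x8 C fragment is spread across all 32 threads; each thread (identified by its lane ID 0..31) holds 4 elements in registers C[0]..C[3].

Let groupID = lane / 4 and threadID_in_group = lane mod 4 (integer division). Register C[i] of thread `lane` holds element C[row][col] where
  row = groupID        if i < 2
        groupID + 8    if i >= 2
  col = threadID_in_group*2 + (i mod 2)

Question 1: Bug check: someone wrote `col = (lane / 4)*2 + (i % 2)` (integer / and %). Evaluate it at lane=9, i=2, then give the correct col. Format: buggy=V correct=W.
`(lane / 4)*2 + (i % 2)`[9,2]=>4
lane 9=>9/4=2, 9 mod 4=1
i=2  r:2+8=>10  c:2·1+0=>2
col: 4 vs 2

buggy=4 correct=2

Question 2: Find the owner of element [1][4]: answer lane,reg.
6,0

r: 1->gid=1,r8=0  c: 4->tid=2,i&1=0
L=1*4+2=6  i=0*2+0=0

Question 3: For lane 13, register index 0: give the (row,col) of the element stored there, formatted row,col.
3,2

lane 13=>13/4=3, 13 mod 4=1
i=0  r:3+0=>3  c:2·1+0=>2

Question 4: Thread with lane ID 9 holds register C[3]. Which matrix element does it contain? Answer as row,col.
9: g=2,t=1
[3] (2+8,1*2+1) = (10,3)

10,3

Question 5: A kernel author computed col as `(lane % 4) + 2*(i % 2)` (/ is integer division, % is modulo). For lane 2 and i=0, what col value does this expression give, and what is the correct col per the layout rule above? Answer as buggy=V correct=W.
`(lane % 4) + 2*(i % 2)`[2,0]=>2
L=2=>grp=2>>2=0, tig=2&3=2
[0]=>row 0+0=0  col 2·2+0=4
col: 2 vs 4

buggy=2 correct=4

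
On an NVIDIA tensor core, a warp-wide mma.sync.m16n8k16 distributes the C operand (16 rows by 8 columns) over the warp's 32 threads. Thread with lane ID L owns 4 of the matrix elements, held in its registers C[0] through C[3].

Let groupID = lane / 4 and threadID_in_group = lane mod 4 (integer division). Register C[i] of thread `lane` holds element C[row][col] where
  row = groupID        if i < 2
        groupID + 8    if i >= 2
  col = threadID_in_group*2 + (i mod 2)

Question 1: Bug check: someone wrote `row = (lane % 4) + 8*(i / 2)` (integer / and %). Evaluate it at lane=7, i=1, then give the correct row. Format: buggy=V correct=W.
`(lane % 4) + 8*(i / 2)`[7,1]→3
lane 7→7/4=1, 7 mod 4=3
i=1  r:1+0→1  c:2·3+1→7
row: 3 vs 1

buggy=3 correct=1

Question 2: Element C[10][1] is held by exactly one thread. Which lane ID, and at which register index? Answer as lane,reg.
8,3

r=10->g=2,rb=1  c=1->t=0,b0=1
L=2*4+0=8  i=1*2+1=3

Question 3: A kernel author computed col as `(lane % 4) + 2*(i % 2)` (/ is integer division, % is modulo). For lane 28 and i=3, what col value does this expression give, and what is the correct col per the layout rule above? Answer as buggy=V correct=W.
`(lane % 4) + 2*(i % 2)`[28,3]⇒2
28: gr=7,th=0
[3] (7+8,0*2+1) = (15,1)
col: 2 vs 1

buggy=2 correct=1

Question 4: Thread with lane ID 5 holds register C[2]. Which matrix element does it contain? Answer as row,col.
L=5->gid=5>>2=1, tid=5&3=1
[2]->row 1+8=9  col 1·2+0=2

9,2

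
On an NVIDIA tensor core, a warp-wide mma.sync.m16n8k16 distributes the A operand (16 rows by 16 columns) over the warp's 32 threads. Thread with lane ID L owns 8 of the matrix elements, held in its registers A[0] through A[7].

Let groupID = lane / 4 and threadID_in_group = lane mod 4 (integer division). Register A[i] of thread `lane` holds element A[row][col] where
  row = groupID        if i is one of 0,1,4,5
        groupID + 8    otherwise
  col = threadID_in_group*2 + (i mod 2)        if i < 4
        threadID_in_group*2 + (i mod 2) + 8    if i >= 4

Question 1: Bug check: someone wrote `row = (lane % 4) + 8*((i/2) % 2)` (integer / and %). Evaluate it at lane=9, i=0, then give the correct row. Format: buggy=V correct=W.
buggy=1 correct=2

`(lane % 4) + 8*((i/2) % 2)`[9,0]⇒1
9: gr=2,th=1
[0] (2+0,1*2+0+0) = (2,2)
row: 1 vs 2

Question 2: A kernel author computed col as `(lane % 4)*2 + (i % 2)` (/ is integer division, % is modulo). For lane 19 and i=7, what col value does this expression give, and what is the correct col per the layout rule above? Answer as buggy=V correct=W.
`(lane % 4)*2 + (i % 2)`[19,7]=>7
19: grp=4,tig=3
[7] (4+8,3*2+1+8) = (12,15)
col: 7 vs 15

buggy=7 correct=15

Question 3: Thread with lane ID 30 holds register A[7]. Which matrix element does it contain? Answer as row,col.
15,13

lane 30: grp=7 (30/4), tig=2 (30%4)
i=7: r=7+8=15, c=2*2+1+8=13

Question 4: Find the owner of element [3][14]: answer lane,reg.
r=3⇒gr=3,Rb=0  c=14⇒Cb=1,th=3,odd=0
L=3*4+3=15  i=1*4+0*2+0=4

15,4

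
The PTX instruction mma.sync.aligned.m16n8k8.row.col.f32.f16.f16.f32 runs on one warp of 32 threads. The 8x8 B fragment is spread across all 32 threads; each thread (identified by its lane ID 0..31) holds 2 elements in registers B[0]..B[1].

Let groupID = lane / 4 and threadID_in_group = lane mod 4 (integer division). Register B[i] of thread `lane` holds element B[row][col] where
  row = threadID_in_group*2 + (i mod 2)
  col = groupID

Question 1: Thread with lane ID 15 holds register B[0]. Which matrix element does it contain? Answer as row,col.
6,3

15: grp=3,tig=3
[0] (3*2+0,3) = (6,3)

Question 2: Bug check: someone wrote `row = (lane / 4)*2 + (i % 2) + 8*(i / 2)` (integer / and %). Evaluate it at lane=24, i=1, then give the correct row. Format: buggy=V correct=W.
`(lane / 4)*2 + (i % 2) + 8*(i / 2)`[24,1]->13
lane 24: gid=6 (24/4), tid=0 (24%4)
i=1: r=0*2+1=1, c=gid=6
row: 13 vs 1

buggy=13 correct=1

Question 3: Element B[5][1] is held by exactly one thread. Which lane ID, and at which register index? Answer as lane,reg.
c=1→G=1  r=5→T=2,p=1
L=1*4+2=6  i=1=1

6,1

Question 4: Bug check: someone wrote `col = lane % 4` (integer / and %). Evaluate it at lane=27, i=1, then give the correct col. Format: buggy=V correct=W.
buggy=3 correct=6

`lane % 4`[27,1]=>3
L=27=>grp=27>>2=6, tig=27&3=3
[1]=>row 3·2+1=7  col grp=6
col: 3 vs 6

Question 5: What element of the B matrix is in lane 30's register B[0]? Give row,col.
30: gr=7,th=2
[0] (2*2+0,7) = (4,7)

4,7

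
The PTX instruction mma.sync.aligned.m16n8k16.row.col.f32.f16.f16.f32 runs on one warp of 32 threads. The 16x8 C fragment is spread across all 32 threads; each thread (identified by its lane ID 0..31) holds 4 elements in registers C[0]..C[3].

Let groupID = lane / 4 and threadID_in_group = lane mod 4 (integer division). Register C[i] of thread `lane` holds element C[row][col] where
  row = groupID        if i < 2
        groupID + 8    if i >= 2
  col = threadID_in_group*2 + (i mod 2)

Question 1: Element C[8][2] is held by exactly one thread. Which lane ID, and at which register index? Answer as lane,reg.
1,2

r:8=>grp=0,rB=1  c:2=>tig=1,lo=0
L=0*4+1=1  i=1*2+0=2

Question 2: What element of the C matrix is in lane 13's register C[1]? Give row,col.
3,3

lane 13: grp=3 (13/4), tig=1 (13%4)
i=1: r=3+0=3, c=1*2+1=3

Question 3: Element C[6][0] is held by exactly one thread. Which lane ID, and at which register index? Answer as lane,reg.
24,0

r=6⇒gr=6,Rb=0  c=0⇒th=0,odd=0
L=6*4+0=24  i=0*2+0=0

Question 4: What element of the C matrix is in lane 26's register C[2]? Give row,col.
lane 26->26/4=6, 26 mod 4=2
i=2  r:6+8->14  c:2·2+0->4

14,4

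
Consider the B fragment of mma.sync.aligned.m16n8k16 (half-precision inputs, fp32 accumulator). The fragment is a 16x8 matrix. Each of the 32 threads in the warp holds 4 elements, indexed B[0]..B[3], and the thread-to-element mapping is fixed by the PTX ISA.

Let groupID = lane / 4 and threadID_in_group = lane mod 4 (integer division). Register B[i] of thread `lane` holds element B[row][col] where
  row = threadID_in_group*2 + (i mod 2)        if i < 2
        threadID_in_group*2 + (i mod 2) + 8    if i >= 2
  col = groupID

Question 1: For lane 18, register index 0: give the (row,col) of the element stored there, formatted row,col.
L=18→G=18>>2=4, T=18&3=2
[0]→row 2·2+0+0=4  col G=4

4,4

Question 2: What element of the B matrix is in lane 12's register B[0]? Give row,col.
L=12=>grp=12>>2=3, tig=12&3=0
[0]=>row 0·2+0+0=0  col grp=3

0,3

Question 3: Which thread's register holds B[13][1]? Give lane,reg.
6,3

c=1→G=1  r=13→rhi=1,T=2,p=1
L=1*4+2=6  i=1*2+1=3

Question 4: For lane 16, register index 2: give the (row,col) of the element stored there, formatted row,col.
L=16=>grp=16>>2=4, tig=16&3=0
[2]=>row 0·2+0+8=8  col grp=4

8,4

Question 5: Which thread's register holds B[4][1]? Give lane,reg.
c=1⇒gr=1  r=4⇒Rb=0,th=2,odd=0
L=1*4+2=6  i=0*2+0=0

6,0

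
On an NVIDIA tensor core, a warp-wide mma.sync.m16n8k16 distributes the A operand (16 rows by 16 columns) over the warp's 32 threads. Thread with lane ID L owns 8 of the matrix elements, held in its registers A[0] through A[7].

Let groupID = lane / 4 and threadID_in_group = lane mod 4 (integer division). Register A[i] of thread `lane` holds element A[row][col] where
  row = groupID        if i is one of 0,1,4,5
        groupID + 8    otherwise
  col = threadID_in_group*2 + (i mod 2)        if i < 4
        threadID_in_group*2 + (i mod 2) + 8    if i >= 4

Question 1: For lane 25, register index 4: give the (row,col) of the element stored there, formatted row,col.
6,10

lane 25: g=6 (25/4), t=1 (25%4)
i=4: r=6+0=6, c=1*2+0+8=10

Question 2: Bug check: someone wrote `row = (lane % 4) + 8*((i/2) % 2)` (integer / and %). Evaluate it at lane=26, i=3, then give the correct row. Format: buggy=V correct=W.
`(lane % 4) + 8*((i/2) % 2)`[26,3]→10
26: G=6,T=2
[3] (6+8,2*2+1+0) = (14,5)
row: 10 vs 14

buggy=10 correct=14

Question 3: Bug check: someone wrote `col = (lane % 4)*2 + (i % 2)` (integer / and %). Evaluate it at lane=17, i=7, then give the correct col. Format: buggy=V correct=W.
`(lane % 4)*2 + (i % 2)`[17,7]→3
17: G=4,T=1
[7] (4+8,1*2+1+8) = (12,11)
col: 3 vs 11

buggy=3 correct=11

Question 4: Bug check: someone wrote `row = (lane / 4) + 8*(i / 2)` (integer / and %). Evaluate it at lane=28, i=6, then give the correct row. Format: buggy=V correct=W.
buggy=31 correct=15

`(lane / 4) + 8*(i / 2)`[28,6]⇒31
28: gr=7,th=0
[6] (7+8,0*2+0+8) = (15,8)
row: 31 vs 15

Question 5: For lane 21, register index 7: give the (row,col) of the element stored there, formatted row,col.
lane 21->21/4=5, 21 mod 4=1
i=7  r:5+8->13  c:2·1+1+8->11

13,11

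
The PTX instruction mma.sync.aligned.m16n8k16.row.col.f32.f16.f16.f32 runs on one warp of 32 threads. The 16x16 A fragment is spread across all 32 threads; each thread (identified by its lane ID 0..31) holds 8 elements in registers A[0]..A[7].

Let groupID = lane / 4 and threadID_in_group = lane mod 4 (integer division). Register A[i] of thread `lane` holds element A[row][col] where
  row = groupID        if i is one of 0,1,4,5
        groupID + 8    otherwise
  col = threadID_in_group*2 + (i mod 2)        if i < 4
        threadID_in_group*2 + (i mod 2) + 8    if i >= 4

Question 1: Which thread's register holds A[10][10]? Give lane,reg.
r=10->g=2,rb=1  c=10->cb=1,t=1,b0=0
L=2*4+1=9  i=1*4+1*2+0=6

9,6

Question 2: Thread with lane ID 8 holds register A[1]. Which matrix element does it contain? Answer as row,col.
lane 8=>8/4=2, 8 mod 4=0
i=1  r:2+0=>2  c:2·0+1+0=>1

2,1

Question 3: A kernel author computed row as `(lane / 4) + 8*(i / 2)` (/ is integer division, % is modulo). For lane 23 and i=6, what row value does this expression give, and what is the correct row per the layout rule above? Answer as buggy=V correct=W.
buggy=29 correct=13

`(lane / 4) + 8*(i / 2)`[23,6]->29
lane 23->23/4=5, 23 mod 4=3
i=6  r:5+8->13  c:2·3+0+8->14
row: 29 vs 13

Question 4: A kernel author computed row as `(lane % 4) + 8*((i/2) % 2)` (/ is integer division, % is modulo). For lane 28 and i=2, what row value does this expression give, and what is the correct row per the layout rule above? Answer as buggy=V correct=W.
buggy=8 correct=15

`(lane % 4) + 8*((i/2) % 2)`[28,2]→8
L=28→G=28>>2=7, T=28&3=0
[2]→row 7+8=15  col 0·2+0+0=0
row: 8 vs 15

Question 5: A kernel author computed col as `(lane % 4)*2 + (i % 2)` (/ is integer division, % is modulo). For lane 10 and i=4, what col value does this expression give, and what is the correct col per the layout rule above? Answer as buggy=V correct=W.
`(lane % 4)*2 + (i % 2)`[10,4]=>4
10: grp=2,tig=2
[4] (2+0,2*2+0+8) = (2,12)
col: 4 vs 12

buggy=4 correct=12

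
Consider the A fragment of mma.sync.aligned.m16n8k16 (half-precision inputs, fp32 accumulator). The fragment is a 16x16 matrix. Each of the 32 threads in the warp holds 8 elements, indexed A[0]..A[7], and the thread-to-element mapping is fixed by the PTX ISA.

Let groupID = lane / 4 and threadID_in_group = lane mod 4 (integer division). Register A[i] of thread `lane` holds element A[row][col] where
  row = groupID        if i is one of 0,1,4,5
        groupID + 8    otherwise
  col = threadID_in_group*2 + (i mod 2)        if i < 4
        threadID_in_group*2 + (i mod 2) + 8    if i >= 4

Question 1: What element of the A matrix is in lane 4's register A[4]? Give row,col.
4: g=1,t=0
[4] (1+0,0*2+0+8) = (1,8)

1,8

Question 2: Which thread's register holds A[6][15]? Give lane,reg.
27,5

r=6→G=6,rhi=0  c=15→chi=1,T=3,p=1
L=6*4+3=27  i=1*4+0*2+1=5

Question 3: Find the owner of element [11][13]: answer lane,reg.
r: 11->gid=3,r8=1  c: 13->c8=1,tid=2,i&1=1
L=3*4+2=14  i=1*4+1*2+1=7

14,7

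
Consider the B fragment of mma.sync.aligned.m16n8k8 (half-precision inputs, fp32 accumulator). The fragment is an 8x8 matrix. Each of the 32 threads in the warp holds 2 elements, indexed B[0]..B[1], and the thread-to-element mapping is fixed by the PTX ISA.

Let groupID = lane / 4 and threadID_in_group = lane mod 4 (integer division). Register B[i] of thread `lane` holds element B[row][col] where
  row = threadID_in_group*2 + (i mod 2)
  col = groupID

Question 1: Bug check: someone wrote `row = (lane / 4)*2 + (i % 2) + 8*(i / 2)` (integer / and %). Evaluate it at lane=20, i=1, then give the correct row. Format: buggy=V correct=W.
buggy=11 correct=1

`(lane / 4)*2 + (i % 2) + 8*(i / 2)`[20,1]⇒11
L=20⇒gr=20>>2=5, th=20&3=0
[1]⇒row 0·2+1=1  col gr=5
row: 11 vs 1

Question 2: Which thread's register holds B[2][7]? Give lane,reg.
c:7=>grp=7  r:2=>tig=1,lo=0
L=7*4+1=29  i=0=0

29,0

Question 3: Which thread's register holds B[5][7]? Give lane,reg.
30,1

c=7⇒gr=7  r=5⇒th=2,odd=1
L=7*4+2=30  i=1=1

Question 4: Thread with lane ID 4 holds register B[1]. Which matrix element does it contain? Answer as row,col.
4: gr=1,th=0
[1] (0*2+1,1) = (1,1)

1,1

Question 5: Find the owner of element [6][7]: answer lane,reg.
c=7→G=7  r=6→T=3,p=0
L=7*4+3=31  i=0=0

31,0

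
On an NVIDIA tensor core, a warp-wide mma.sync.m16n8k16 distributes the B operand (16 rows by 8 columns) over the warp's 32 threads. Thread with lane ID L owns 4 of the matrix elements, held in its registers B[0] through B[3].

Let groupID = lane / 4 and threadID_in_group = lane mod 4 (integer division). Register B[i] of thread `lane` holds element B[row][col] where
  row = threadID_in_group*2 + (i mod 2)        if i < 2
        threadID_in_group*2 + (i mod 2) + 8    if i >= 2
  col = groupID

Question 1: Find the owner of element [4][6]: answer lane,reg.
26,0

c: 6->gid=6  r: 4->r8=0,tid=2,i&1=0
L=6*4+2=26  i=0*2+0=0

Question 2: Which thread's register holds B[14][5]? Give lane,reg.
23,2

c: 5->gid=5  r: 14->r8=1,tid=3,i&1=0
L=5*4+3=23  i=1*2+0=2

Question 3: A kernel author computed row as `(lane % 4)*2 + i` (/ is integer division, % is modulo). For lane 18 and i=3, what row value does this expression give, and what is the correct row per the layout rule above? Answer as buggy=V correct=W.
`(lane % 4)*2 + i`[18,3]→7
18: G=4,T=2
[3] (2*2+1+8,4) = (13,4)
row: 7 vs 13

buggy=7 correct=13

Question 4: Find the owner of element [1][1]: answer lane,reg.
4,1

c=1→G=1  r=1→rhi=0,T=0,p=1
L=1*4+0=4  i=0*2+1=1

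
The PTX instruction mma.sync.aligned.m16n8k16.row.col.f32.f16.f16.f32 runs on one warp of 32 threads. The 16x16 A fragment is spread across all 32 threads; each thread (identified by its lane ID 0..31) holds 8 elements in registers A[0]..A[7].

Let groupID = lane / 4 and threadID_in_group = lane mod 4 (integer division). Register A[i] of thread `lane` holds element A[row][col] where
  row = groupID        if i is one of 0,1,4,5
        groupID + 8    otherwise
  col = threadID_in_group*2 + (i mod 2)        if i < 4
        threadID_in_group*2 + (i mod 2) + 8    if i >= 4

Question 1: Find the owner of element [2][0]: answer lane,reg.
8,0

r=2→G=2,rhi=0  c=0→chi=0,T=0,p=0
L=2*4+0=8  i=0*4+0*2+0=0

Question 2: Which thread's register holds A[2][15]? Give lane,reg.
r=2⇒gr=2,Rb=0  c=15⇒Cb=1,th=3,odd=1
L=2*4+3=11  i=1*4+0*2+1=5

11,5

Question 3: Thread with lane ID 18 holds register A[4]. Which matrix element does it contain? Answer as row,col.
4,12

18: g=4,t=2
[4] (4+0,2*2+0+8) = (4,12)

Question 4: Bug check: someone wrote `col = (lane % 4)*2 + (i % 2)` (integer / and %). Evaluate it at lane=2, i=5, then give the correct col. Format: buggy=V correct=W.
buggy=5 correct=13

`(lane % 4)*2 + (i % 2)`[2,5]->5
2: gid=0,tid=2
[5] (0+0,2*2+1+8) = (0,13)
col: 5 vs 13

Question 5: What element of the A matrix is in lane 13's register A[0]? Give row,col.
3,2

13: grp=3,tig=1
[0] (3+0,1*2+0+0) = (3,2)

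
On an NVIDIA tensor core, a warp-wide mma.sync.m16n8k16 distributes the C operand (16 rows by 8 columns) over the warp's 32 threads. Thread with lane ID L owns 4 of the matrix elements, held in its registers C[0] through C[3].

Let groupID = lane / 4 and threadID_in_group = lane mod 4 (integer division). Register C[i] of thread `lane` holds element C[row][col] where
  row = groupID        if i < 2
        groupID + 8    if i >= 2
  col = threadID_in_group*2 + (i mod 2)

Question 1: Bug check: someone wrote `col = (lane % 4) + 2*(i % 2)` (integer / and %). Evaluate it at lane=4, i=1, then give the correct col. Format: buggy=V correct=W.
`(lane % 4) + 2*(i % 2)`[4,1]=>2
L=4=>grp=4>>2=1, tig=4&3=0
[1]=>row 1+0=1  col 0·2+1=1
col: 2 vs 1

buggy=2 correct=1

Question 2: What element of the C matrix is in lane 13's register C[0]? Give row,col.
3,2

lane 13: G=3 (13/4), T=1 (13%4)
i=0: r=3+0=3, c=1*2+0=2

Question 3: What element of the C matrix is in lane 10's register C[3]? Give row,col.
10,5

L=10⇒gr=10>>2=2, th=10&3=2
[3]⇒row 2+8=10  col 2·2+1=5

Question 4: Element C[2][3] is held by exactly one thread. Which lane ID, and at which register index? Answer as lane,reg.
r=2→G=2,rhi=0  c=3→T=1,p=1
L=2*4+1=9  i=0*2+1=1

9,1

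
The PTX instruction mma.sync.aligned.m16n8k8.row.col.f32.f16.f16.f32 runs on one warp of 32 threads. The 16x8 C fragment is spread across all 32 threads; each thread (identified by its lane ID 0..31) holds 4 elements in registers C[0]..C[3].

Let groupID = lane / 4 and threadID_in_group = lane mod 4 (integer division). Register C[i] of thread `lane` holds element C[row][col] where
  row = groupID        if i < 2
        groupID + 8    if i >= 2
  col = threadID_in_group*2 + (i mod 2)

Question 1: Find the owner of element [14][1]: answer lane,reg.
24,3

r=14->g=6,rb=1  c=1->t=0,b0=1
L=6*4+0=24  i=1*2+1=3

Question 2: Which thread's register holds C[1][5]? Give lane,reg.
6,1

r=1→G=1,rhi=0  c=5→T=2,p=1
L=1*4+2=6  i=0*2+1=1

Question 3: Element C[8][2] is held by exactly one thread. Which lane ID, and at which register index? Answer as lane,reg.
1,2

r=8→G=0,rhi=1  c=2→T=1,p=0
L=0*4+1=1  i=1*2+0=2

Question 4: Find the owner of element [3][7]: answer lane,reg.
15,1

r:3=>grp=3,rB=0  c:7=>tig=3,lo=1
L=3*4+3=15  i=0*2+1=1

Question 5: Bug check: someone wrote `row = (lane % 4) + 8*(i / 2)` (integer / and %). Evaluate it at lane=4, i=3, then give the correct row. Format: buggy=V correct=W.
`(lane % 4) + 8*(i / 2)`[4,3]=>8
4: grp=1,tig=0
[3] (1+8,0*2+1) = (9,1)
row: 8 vs 9

buggy=8 correct=9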